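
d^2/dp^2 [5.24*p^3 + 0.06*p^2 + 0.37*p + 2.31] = 31.44*p + 0.12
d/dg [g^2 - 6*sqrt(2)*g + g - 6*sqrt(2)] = 2*g - 6*sqrt(2) + 1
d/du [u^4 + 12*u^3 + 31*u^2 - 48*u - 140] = 4*u^3 + 36*u^2 + 62*u - 48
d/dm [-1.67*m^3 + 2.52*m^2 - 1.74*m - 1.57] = -5.01*m^2 + 5.04*m - 1.74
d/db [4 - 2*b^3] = -6*b^2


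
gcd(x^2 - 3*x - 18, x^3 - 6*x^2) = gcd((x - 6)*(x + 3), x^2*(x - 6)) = x - 6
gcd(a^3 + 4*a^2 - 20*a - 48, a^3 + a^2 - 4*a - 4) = a + 2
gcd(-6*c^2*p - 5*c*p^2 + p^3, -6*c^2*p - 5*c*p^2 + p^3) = -6*c^2*p - 5*c*p^2 + p^3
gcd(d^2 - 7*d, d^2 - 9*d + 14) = d - 7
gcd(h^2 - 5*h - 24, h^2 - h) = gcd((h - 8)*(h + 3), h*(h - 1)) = 1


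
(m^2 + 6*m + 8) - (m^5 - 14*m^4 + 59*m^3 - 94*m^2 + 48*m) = -m^5 + 14*m^4 - 59*m^3 + 95*m^2 - 42*m + 8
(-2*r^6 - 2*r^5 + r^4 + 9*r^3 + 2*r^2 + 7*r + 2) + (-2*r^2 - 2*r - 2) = -2*r^6 - 2*r^5 + r^4 + 9*r^3 + 5*r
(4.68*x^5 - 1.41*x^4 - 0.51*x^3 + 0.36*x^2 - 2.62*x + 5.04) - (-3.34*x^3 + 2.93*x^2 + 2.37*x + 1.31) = 4.68*x^5 - 1.41*x^4 + 2.83*x^3 - 2.57*x^2 - 4.99*x + 3.73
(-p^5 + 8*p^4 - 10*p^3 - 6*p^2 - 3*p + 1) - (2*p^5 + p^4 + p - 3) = -3*p^5 + 7*p^4 - 10*p^3 - 6*p^2 - 4*p + 4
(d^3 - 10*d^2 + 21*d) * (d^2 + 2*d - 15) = d^5 - 8*d^4 - 14*d^3 + 192*d^2 - 315*d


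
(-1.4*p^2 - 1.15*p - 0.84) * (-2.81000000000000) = 3.934*p^2 + 3.2315*p + 2.3604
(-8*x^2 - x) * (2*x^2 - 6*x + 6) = -16*x^4 + 46*x^3 - 42*x^2 - 6*x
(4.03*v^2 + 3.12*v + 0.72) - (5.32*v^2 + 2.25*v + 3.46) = -1.29*v^2 + 0.87*v - 2.74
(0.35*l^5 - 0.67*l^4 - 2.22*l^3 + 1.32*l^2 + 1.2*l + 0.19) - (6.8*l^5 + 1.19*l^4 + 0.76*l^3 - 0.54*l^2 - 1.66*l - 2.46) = -6.45*l^5 - 1.86*l^4 - 2.98*l^3 + 1.86*l^2 + 2.86*l + 2.65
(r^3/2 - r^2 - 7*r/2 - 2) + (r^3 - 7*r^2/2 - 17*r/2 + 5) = 3*r^3/2 - 9*r^2/2 - 12*r + 3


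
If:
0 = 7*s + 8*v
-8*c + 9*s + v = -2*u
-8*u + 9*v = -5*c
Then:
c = -197*v/189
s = -8*v/7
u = 179*v/378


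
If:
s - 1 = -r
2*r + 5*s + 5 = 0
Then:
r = 10/3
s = -7/3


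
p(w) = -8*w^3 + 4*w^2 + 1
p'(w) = -24*w^2 + 8*w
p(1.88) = -38.02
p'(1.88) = -69.79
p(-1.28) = 24.33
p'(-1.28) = -49.56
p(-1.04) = 14.33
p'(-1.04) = -34.28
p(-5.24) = 1261.85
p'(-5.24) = -700.90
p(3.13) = -205.13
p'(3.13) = -210.09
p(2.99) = -177.09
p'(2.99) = -190.64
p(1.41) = -13.47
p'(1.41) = -36.43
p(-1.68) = 50.22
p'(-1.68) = -81.18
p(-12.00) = 14401.00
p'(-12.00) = -3552.00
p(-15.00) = 27901.00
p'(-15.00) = -5520.00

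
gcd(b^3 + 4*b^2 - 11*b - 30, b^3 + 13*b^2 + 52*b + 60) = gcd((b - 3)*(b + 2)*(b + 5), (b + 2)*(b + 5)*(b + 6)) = b^2 + 7*b + 10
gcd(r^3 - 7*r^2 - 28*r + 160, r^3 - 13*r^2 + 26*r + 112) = r - 8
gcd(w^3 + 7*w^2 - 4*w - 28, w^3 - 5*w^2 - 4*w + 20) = w^2 - 4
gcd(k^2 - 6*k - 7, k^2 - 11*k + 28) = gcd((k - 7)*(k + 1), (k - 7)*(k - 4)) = k - 7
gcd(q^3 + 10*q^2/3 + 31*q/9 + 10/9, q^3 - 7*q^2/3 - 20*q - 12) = q + 2/3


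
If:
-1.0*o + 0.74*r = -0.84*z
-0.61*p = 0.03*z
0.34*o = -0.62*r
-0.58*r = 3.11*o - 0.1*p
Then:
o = 0.00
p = 0.00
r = 0.00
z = 0.00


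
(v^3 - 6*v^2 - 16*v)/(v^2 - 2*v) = (v^2 - 6*v - 16)/(v - 2)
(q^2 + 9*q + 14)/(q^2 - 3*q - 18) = (q^2 + 9*q + 14)/(q^2 - 3*q - 18)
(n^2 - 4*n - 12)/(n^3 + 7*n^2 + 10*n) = (n - 6)/(n*(n + 5))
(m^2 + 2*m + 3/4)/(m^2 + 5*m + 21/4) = (2*m + 1)/(2*m + 7)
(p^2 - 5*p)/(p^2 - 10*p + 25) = p/(p - 5)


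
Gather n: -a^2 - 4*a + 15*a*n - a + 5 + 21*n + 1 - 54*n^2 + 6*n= -a^2 - 5*a - 54*n^2 + n*(15*a + 27) + 6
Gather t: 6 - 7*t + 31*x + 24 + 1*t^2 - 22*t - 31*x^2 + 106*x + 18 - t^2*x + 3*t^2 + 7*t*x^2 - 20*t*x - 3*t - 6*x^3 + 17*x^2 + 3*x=t^2*(4 - x) + t*(7*x^2 - 20*x - 32) - 6*x^3 - 14*x^2 + 140*x + 48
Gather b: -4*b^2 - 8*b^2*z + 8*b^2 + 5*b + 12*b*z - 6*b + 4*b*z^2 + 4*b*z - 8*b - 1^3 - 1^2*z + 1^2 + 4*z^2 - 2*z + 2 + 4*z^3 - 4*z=b^2*(4 - 8*z) + b*(4*z^2 + 16*z - 9) + 4*z^3 + 4*z^2 - 7*z + 2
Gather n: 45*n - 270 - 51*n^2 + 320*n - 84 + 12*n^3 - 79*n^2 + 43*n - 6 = 12*n^3 - 130*n^2 + 408*n - 360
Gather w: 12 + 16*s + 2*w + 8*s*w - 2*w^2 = 16*s - 2*w^2 + w*(8*s + 2) + 12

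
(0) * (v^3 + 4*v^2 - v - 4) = 0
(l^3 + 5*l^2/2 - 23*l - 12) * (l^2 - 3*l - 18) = l^5 - l^4/2 - 97*l^3/2 + 12*l^2 + 450*l + 216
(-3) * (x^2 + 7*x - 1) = -3*x^2 - 21*x + 3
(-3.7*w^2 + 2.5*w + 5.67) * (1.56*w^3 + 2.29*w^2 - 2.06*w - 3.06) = -5.772*w^5 - 4.573*w^4 + 22.1922*w^3 + 19.1563*w^2 - 19.3302*w - 17.3502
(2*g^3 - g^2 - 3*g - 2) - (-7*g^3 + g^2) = 9*g^3 - 2*g^2 - 3*g - 2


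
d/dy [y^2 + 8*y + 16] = 2*y + 8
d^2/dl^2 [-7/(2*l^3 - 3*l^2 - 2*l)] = 14*(3*l*(2*l - 1)*(-2*l^2 + 3*l + 2) + 4*(-3*l^2 + 3*l + 1)^2)/(l^3*(-2*l^2 + 3*l + 2)^3)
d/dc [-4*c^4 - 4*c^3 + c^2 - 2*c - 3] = -16*c^3 - 12*c^2 + 2*c - 2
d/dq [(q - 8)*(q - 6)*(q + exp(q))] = (q - 8)*(q - 6)*(exp(q) + 1) + (q - 8)*(q + exp(q)) + (q - 6)*(q + exp(q))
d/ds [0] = 0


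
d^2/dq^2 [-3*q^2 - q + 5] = -6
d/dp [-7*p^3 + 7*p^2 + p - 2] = -21*p^2 + 14*p + 1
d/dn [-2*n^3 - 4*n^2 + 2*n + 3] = -6*n^2 - 8*n + 2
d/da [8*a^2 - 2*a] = 16*a - 2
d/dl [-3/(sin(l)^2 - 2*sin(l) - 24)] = 6*(sin(l) - 1)*cos(l)/((sin(l) - 6)^2*(sin(l) + 4)^2)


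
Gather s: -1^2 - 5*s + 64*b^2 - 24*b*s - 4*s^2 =64*b^2 - 4*s^2 + s*(-24*b - 5) - 1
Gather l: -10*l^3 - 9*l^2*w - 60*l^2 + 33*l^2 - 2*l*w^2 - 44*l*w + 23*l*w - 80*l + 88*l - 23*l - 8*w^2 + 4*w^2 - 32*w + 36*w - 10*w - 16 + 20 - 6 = -10*l^3 + l^2*(-9*w - 27) + l*(-2*w^2 - 21*w - 15) - 4*w^2 - 6*w - 2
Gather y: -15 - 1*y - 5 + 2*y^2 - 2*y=2*y^2 - 3*y - 20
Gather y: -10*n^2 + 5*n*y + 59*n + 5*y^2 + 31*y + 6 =-10*n^2 + 59*n + 5*y^2 + y*(5*n + 31) + 6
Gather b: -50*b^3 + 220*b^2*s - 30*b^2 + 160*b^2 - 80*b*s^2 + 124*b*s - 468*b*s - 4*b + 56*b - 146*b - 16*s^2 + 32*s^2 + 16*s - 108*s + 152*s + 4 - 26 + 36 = -50*b^3 + b^2*(220*s + 130) + b*(-80*s^2 - 344*s - 94) + 16*s^2 + 60*s + 14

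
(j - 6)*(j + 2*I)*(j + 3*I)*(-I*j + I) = -I*j^4 + 5*j^3 + 7*I*j^3 - 35*j^2 + 30*j - 42*I*j + 36*I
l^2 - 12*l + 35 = (l - 7)*(l - 5)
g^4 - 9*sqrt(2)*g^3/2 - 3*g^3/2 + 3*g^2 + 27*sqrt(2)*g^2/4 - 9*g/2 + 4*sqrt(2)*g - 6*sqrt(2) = (g - 3/2)*(g - 4*sqrt(2))*(g - sqrt(2))*(g + sqrt(2)/2)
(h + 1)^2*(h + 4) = h^3 + 6*h^2 + 9*h + 4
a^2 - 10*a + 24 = (a - 6)*(a - 4)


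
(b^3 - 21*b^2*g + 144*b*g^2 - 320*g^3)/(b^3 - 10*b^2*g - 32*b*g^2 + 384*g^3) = (b - 5*g)/(b + 6*g)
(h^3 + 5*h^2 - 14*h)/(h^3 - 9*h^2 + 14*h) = (h + 7)/(h - 7)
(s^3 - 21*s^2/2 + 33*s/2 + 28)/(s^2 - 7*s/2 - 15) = (-2*s^3 + 21*s^2 - 33*s - 56)/(-2*s^2 + 7*s + 30)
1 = 1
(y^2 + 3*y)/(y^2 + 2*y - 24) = y*(y + 3)/(y^2 + 2*y - 24)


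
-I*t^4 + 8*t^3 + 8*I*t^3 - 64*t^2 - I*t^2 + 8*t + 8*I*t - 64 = (t - 8)*(t - I)*(t + 8*I)*(-I*t + 1)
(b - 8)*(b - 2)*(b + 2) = b^3 - 8*b^2 - 4*b + 32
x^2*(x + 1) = x^3 + x^2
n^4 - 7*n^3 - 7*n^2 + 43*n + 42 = (n - 7)*(n - 3)*(n + 1)*(n + 2)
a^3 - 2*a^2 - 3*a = a*(a - 3)*(a + 1)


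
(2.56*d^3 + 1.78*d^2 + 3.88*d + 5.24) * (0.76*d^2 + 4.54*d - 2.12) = 1.9456*d^5 + 12.9752*d^4 + 5.6028*d^3 + 17.824*d^2 + 15.564*d - 11.1088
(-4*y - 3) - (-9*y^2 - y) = 9*y^2 - 3*y - 3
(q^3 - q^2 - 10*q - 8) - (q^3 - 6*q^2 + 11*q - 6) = 5*q^2 - 21*q - 2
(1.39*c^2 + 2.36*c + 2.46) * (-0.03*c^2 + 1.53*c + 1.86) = -0.0417*c^4 + 2.0559*c^3 + 6.1224*c^2 + 8.1534*c + 4.5756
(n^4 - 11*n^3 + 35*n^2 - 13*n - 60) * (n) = n^5 - 11*n^4 + 35*n^3 - 13*n^2 - 60*n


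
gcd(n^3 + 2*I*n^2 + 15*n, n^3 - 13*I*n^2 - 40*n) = n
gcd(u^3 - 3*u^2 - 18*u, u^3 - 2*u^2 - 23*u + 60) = 1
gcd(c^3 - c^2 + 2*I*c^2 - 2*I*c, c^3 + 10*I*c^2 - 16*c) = c^2 + 2*I*c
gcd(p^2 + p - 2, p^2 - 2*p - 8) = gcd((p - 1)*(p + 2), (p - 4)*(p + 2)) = p + 2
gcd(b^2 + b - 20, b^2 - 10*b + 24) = b - 4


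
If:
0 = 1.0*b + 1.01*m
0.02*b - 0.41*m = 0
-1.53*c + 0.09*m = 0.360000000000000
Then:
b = 0.00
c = -0.24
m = 0.00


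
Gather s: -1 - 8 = -9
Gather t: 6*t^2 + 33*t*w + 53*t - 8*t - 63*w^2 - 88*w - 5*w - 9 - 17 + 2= 6*t^2 + t*(33*w + 45) - 63*w^2 - 93*w - 24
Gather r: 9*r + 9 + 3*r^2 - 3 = 3*r^2 + 9*r + 6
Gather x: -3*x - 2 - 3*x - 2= -6*x - 4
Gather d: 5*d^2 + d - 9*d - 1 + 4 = 5*d^2 - 8*d + 3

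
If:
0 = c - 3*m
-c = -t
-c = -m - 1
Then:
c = 3/2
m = 1/2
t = 3/2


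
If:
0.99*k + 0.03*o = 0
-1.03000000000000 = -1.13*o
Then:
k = -0.03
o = 0.91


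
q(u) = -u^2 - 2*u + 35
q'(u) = -2*u - 2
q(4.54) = 5.31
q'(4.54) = -11.08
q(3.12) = 19.03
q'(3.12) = -8.24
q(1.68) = 28.82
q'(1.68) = -5.36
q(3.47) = 16.02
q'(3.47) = -8.94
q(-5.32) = 17.34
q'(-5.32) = 8.64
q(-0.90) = 35.99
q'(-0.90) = -0.20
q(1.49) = 29.80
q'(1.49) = -4.98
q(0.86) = 32.54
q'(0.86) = -3.72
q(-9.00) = -28.00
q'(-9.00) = 16.00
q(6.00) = -13.00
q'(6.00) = -14.00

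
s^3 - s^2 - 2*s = s*(s - 2)*(s + 1)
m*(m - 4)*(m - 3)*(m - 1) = m^4 - 8*m^3 + 19*m^2 - 12*m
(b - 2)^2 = b^2 - 4*b + 4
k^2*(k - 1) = k^3 - k^2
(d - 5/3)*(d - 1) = d^2 - 8*d/3 + 5/3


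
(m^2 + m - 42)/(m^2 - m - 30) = (m + 7)/(m + 5)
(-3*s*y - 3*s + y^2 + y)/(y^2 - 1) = (-3*s + y)/(y - 1)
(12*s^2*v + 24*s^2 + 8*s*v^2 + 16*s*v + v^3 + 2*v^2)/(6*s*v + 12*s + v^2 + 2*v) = 2*s + v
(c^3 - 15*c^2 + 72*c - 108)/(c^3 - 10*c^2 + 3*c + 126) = (c^2 - 9*c + 18)/(c^2 - 4*c - 21)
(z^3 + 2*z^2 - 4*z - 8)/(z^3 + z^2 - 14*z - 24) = (z^2 - 4)/(z^2 - z - 12)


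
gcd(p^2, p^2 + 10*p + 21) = 1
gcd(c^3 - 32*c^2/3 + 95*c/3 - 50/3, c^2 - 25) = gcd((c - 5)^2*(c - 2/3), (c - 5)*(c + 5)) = c - 5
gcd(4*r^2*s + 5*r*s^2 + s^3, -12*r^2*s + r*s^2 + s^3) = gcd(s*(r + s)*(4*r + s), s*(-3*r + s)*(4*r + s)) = 4*r*s + s^2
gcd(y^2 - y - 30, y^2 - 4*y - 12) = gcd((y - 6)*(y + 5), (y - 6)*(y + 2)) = y - 6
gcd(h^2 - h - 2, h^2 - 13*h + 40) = 1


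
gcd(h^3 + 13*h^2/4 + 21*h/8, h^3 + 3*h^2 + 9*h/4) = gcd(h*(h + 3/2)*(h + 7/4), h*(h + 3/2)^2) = h^2 + 3*h/2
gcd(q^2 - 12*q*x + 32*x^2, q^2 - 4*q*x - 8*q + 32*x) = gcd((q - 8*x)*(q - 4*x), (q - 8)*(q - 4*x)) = -q + 4*x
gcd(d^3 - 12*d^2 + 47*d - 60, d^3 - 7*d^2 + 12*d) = d^2 - 7*d + 12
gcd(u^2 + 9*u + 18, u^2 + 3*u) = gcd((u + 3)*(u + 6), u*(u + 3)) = u + 3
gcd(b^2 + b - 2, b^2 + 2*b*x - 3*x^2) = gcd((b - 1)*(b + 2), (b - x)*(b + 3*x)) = 1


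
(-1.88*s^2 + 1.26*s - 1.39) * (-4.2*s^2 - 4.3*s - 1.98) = 7.896*s^4 + 2.792*s^3 + 4.1424*s^2 + 3.4822*s + 2.7522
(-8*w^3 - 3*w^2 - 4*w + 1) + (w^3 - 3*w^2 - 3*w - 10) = -7*w^3 - 6*w^2 - 7*w - 9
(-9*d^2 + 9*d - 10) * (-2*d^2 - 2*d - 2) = 18*d^4 + 20*d^2 + 2*d + 20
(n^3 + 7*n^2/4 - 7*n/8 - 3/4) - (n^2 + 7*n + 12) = n^3 + 3*n^2/4 - 63*n/8 - 51/4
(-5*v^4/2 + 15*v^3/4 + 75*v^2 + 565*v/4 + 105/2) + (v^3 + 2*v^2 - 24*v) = -5*v^4/2 + 19*v^3/4 + 77*v^2 + 469*v/4 + 105/2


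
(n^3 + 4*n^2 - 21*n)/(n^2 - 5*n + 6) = n*(n + 7)/(n - 2)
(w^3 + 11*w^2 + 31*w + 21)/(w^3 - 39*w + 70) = (w^2 + 4*w + 3)/(w^2 - 7*w + 10)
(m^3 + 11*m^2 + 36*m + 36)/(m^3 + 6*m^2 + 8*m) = (m^2 + 9*m + 18)/(m*(m + 4))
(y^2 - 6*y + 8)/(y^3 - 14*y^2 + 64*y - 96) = (y - 2)/(y^2 - 10*y + 24)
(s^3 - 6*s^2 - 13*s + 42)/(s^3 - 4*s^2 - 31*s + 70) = (s + 3)/(s + 5)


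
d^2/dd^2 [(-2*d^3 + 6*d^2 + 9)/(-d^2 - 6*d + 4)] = 2*(116*d^3 - 243*d^2 - 66*d - 456)/(d^6 + 18*d^5 + 96*d^4 + 72*d^3 - 384*d^2 + 288*d - 64)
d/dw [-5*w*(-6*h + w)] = 30*h - 10*w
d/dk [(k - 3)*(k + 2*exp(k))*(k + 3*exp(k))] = 5*k^2*exp(k) + 3*k^2 + 12*k*exp(2*k) - 5*k*exp(k) - 6*k - 30*exp(2*k) - 15*exp(k)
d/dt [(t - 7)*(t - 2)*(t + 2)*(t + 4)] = 4*t^3 - 9*t^2 - 64*t + 12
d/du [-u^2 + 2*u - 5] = 2 - 2*u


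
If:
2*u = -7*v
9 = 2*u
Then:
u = 9/2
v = -9/7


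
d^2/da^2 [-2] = 0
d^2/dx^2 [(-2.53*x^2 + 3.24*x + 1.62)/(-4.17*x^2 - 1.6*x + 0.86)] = (-146.440392*x^3 - 114.581592*x^2 - 134.567568*x - 25.087792)/(72.511713*x^6 + 83.46672*x^5 - 12.837762*x^4 - 30.33152*x^3 + 2.647596*x^2 + 3.55008*x - 0.636056)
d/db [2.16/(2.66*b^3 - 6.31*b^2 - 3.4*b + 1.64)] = (-17.2368*b^2 + 27.2592*b + 7.344)/(2.66*b^3 - 6.31*b^2 - 3.4*b + 1.64)^2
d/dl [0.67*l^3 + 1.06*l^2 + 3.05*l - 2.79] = 2.01*l^2 + 2.12*l + 3.05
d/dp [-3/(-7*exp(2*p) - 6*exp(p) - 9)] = (-42*exp(p) - 18)*exp(p)/(7*exp(2*p) + 6*exp(p) + 9)^2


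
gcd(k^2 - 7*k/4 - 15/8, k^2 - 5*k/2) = k - 5/2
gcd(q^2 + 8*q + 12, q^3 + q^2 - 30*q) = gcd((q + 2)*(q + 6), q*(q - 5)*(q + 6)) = q + 6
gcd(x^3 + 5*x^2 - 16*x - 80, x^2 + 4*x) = x + 4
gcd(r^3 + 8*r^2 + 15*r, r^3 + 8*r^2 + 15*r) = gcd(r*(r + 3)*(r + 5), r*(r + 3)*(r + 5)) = r^3 + 8*r^2 + 15*r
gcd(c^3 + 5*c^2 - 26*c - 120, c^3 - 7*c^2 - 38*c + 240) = c^2 + c - 30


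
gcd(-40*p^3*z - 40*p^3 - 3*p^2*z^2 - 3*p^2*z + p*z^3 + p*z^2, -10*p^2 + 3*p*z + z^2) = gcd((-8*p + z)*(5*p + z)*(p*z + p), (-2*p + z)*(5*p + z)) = 5*p + z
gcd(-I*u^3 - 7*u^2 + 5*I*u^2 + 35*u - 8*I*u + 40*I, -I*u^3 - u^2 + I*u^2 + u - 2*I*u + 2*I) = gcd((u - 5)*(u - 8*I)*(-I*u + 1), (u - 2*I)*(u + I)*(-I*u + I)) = u + I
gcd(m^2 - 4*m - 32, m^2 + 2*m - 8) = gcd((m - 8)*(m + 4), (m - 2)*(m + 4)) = m + 4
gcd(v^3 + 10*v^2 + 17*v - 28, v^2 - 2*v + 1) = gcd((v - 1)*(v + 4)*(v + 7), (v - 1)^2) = v - 1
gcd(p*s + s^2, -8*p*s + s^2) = s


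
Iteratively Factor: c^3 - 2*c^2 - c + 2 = (c - 2)*(c^2 - 1) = (c - 2)*(c + 1)*(c - 1)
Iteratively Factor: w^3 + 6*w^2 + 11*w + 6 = (w + 2)*(w^2 + 4*w + 3) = (w + 1)*(w + 2)*(w + 3)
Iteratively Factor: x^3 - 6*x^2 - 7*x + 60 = (x - 4)*(x^2 - 2*x - 15) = (x - 4)*(x + 3)*(x - 5)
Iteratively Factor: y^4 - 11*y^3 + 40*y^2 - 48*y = (y - 4)*(y^3 - 7*y^2 + 12*y) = (y - 4)*(y - 3)*(y^2 - 4*y) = y*(y - 4)*(y - 3)*(y - 4)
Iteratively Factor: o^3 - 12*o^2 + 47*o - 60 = (o - 5)*(o^2 - 7*o + 12) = (o - 5)*(o - 4)*(o - 3)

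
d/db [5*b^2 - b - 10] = 10*b - 1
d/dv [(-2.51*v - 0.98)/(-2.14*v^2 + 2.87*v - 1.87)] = (-5.3714*v^2 - 4.1944*v + 7.5063)/(4.5796*v^4 - 12.2836*v^3 + 16.2405*v^2 - 10.7338*v + 3.4969)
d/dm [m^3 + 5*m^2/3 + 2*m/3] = 3*m^2 + 10*m/3 + 2/3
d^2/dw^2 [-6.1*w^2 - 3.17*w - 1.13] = -12.2000000000000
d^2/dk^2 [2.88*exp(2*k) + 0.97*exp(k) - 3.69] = (11.52*exp(k) + 0.97)*exp(k)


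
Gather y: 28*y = 28*y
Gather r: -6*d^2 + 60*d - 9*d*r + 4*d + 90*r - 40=-6*d^2 + 64*d + r*(90 - 9*d) - 40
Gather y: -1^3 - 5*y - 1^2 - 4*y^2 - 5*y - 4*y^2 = -8*y^2 - 10*y - 2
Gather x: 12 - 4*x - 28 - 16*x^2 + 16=-16*x^2 - 4*x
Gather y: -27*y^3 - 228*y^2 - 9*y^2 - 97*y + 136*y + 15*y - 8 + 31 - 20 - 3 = -27*y^3 - 237*y^2 + 54*y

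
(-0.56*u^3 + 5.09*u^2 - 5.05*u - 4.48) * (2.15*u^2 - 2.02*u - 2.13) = -1.204*u^5 + 12.0747*u^4 - 19.9465*u^3 - 10.2727*u^2 + 19.8061*u + 9.5424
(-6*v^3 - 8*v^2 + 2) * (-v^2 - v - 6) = 6*v^5 + 14*v^4 + 44*v^3 + 46*v^2 - 2*v - 12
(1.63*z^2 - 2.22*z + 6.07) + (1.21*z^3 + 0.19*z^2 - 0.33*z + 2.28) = 1.21*z^3 + 1.82*z^2 - 2.55*z + 8.35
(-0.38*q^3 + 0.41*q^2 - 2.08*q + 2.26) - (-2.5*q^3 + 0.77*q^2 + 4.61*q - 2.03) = 2.12*q^3 - 0.36*q^2 - 6.69*q + 4.29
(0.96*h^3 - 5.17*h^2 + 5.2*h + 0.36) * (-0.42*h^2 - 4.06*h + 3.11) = -0.4032*h^5 - 1.7262*h^4 + 21.7918*h^3 - 37.3419*h^2 + 14.7104*h + 1.1196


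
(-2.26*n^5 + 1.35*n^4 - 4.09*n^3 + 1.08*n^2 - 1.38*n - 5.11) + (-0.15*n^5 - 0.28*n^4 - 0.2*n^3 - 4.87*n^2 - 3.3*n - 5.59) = -2.41*n^5 + 1.07*n^4 - 4.29*n^3 - 3.79*n^2 - 4.68*n - 10.7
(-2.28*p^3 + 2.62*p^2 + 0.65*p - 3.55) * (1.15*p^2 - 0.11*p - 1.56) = -2.622*p^5 + 3.2638*p^4 + 4.0161*p^3 - 8.2412*p^2 - 0.6235*p + 5.538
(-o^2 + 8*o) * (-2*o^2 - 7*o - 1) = 2*o^4 - 9*o^3 - 55*o^2 - 8*o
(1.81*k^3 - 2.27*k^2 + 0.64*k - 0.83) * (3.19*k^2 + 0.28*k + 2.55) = 5.7739*k^5 - 6.7345*k^4 + 6.0215*k^3 - 8.257*k^2 + 1.3996*k - 2.1165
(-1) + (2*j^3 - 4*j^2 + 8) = 2*j^3 - 4*j^2 + 7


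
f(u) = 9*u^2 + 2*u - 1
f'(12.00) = 218.00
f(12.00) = 1319.00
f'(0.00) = 2.00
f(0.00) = -1.00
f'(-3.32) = -57.76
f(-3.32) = 91.56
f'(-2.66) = -45.88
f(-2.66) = 57.36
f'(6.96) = 127.28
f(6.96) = 448.89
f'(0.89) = 18.02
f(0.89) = 7.91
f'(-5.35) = -94.30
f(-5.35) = 245.90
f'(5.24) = 96.32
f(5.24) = 256.60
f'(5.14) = 94.52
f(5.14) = 247.06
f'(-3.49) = -60.82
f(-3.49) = 101.64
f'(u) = 18*u + 2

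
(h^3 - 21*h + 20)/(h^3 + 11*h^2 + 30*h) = (h^2 - 5*h + 4)/(h*(h + 6))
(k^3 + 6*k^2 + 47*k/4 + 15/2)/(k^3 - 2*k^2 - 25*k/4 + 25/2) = (2*k^2 + 7*k + 6)/(2*k^2 - 9*k + 10)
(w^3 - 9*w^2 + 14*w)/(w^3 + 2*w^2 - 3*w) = (w^2 - 9*w + 14)/(w^2 + 2*w - 3)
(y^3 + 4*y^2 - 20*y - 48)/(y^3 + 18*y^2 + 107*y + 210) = (y^2 - 2*y - 8)/(y^2 + 12*y + 35)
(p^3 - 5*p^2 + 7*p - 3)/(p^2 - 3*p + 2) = (p^2 - 4*p + 3)/(p - 2)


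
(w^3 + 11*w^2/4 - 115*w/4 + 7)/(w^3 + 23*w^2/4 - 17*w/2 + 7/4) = (w - 4)/(w - 1)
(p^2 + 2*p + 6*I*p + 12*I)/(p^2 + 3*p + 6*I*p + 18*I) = (p + 2)/(p + 3)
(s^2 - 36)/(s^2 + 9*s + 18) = (s - 6)/(s + 3)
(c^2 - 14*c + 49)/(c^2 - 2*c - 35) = (c - 7)/(c + 5)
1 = 1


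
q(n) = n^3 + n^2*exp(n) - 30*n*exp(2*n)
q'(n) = n^2*exp(n) + 3*n^2 - 60*n*exp(2*n) + 2*n*exp(n) - 30*exp(2*n)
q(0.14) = -5.53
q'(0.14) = -50.40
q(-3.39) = -38.46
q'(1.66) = -3544.56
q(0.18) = -7.70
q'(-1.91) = 12.77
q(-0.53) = 5.53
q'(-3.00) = 27.52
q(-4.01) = -64.15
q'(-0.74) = 4.48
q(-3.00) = -26.33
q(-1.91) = -5.17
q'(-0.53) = 1.01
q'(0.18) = -57.91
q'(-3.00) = 27.52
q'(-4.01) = 48.46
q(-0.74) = 4.91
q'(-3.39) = 34.83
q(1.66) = -1358.42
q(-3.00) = -26.33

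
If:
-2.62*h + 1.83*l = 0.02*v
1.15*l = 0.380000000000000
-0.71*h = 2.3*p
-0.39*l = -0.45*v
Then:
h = 0.23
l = 0.33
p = -0.07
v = 0.29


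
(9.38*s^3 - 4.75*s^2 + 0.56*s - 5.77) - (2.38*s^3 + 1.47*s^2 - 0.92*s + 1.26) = 7.0*s^3 - 6.22*s^2 + 1.48*s - 7.03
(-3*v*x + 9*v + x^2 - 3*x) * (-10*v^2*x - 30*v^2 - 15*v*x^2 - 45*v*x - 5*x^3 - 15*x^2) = 30*v^3*x^2 - 270*v^3 + 35*v^2*x^3 - 315*v^2*x - 5*x^5 + 45*x^3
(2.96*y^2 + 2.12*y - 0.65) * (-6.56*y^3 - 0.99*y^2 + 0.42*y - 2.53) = -19.4176*y^5 - 16.8376*y^4 + 3.4084*y^3 - 5.9549*y^2 - 5.6366*y + 1.6445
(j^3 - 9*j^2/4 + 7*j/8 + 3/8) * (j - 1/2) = j^4 - 11*j^3/4 + 2*j^2 - j/16 - 3/16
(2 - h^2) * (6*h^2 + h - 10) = -6*h^4 - h^3 + 22*h^2 + 2*h - 20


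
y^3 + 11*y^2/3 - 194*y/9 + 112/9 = (y - 8/3)*(y - 2/3)*(y + 7)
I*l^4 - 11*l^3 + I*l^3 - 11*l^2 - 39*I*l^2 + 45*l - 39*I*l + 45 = (l + 3*I)^2*(l + 5*I)*(I*l + I)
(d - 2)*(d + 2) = d^2 - 4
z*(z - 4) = z^2 - 4*z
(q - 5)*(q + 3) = q^2 - 2*q - 15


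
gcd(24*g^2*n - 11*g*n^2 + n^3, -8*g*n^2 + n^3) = 8*g*n - n^2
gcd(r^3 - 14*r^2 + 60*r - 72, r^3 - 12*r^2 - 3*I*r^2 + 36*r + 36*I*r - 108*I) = r^2 - 12*r + 36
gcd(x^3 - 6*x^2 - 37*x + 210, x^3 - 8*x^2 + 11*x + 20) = x - 5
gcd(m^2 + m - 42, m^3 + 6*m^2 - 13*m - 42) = m + 7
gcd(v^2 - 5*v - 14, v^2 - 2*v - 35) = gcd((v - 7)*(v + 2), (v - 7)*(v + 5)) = v - 7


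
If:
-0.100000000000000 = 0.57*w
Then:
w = -0.18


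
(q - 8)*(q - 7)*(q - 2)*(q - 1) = q^4 - 18*q^3 + 103*q^2 - 198*q + 112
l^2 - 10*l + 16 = (l - 8)*(l - 2)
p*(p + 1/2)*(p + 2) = p^3 + 5*p^2/2 + p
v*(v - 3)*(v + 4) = v^3 + v^2 - 12*v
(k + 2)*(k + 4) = k^2 + 6*k + 8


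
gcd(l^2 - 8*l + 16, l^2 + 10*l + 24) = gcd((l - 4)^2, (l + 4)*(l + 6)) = 1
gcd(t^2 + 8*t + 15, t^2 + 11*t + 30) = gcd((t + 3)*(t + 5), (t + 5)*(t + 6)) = t + 5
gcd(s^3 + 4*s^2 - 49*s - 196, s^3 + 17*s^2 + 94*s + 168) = s^2 + 11*s + 28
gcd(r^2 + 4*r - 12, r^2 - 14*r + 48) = 1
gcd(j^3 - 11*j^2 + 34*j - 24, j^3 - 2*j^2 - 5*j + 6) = j - 1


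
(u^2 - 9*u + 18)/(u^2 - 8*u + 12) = (u - 3)/(u - 2)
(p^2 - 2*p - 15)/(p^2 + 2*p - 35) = (p + 3)/(p + 7)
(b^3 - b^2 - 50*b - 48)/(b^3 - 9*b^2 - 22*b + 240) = (b^2 + 7*b + 6)/(b^2 - b - 30)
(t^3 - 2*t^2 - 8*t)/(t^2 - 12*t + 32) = t*(t + 2)/(t - 8)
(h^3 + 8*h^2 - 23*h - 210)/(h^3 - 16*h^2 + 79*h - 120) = (h^2 + 13*h + 42)/(h^2 - 11*h + 24)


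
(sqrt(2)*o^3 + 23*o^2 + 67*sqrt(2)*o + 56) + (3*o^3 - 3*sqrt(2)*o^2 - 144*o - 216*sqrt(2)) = sqrt(2)*o^3 + 3*o^3 - 3*sqrt(2)*o^2 + 23*o^2 - 144*o + 67*sqrt(2)*o - 216*sqrt(2) + 56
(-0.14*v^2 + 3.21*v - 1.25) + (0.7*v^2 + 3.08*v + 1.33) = 0.56*v^2 + 6.29*v + 0.0800000000000001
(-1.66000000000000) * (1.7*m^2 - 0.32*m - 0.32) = -2.822*m^2 + 0.5312*m + 0.5312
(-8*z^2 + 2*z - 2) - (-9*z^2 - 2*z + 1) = z^2 + 4*z - 3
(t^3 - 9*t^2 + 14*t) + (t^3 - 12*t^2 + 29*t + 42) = 2*t^3 - 21*t^2 + 43*t + 42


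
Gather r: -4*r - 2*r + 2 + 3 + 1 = 6 - 6*r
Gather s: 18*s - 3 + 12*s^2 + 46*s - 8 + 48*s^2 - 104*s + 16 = 60*s^2 - 40*s + 5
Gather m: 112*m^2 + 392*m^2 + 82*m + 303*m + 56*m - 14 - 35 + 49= 504*m^2 + 441*m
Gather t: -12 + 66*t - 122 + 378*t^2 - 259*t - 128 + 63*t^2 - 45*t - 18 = 441*t^2 - 238*t - 280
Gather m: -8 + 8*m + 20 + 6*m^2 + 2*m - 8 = 6*m^2 + 10*m + 4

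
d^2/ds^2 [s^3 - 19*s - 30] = 6*s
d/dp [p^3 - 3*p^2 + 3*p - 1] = 3*p^2 - 6*p + 3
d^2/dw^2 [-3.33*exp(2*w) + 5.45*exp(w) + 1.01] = (5.45 - 13.32*exp(w))*exp(w)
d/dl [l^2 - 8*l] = 2*l - 8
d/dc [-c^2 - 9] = -2*c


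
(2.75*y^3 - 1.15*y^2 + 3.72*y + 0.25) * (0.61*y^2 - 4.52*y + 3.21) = 1.6775*y^5 - 13.1315*y^4 + 16.2947*y^3 - 20.3534*y^2 + 10.8112*y + 0.8025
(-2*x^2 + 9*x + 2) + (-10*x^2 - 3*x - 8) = -12*x^2 + 6*x - 6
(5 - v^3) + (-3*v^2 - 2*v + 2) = -v^3 - 3*v^2 - 2*v + 7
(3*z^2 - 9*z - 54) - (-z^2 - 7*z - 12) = 4*z^2 - 2*z - 42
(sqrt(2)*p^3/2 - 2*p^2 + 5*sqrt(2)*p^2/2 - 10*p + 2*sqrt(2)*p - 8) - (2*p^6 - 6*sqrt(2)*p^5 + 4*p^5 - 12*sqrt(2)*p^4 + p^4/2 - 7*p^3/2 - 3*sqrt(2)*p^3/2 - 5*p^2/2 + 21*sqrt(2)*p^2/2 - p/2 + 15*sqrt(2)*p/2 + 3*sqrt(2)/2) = -2*p^6 - 4*p^5 + 6*sqrt(2)*p^5 - p^4/2 + 12*sqrt(2)*p^4 + 2*sqrt(2)*p^3 + 7*p^3/2 - 8*sqrt(2)*p^2 + p^2/2 - 19*p/2 - 11*sqrt(2)*p/2 - 8 - 3*sqrt(2)/2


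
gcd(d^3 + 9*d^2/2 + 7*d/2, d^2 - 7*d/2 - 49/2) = d + 7/2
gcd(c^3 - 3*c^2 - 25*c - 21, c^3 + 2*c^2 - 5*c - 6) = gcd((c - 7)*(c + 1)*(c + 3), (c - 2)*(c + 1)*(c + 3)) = c^2 + 4*c + 3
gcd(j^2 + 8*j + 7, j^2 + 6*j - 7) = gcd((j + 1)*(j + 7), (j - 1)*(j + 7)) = j + 7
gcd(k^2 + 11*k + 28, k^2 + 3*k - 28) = k + 7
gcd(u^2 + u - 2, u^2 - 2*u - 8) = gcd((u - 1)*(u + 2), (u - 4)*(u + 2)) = u + 2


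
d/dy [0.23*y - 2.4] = 0.230000000000000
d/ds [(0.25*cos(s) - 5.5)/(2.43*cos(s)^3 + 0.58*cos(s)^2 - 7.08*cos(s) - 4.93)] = (1.215*cos(s)^3 - 39.95*cos(s)^2 - 6.38*cos(s) + 40.1725)*sin(s)/(5.9049*cos(s)^6 + 2.8188*cos(s)^5 - 34.0724*cos(s)^4 - 32.1726*cos(s)^3 + 44.4076*cos(s)^2 + 69.8088*cos(s) + 24.3049)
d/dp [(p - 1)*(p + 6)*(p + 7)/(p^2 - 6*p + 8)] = (p^4 - 12*p^3 - 77*p^2 + 276*p - 20)/(p^4 - 12*p^3 + 52*p^2 - 96*p + 64)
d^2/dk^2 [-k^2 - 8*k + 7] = -2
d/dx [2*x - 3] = 2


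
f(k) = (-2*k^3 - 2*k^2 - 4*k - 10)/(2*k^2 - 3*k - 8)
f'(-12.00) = -0.96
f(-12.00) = 10.15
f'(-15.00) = -0.97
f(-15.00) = 13.04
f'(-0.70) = -0.95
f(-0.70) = 1.52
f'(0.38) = 0.50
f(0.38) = 1.35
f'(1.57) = 4.79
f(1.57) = 3.72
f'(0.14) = 0.19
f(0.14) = 1.27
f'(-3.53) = -0.83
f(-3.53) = 2.44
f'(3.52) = 24.11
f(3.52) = -21.88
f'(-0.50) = -0.56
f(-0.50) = 1.38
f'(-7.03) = -0.91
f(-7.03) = 5.49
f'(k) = (3 - 4*k)*(-2*k^3 - 2*k^2 - 4*k - 10)/(2*k^2 - 3*k - 8)^2 + (-6*k^2 - 4*k - 4)/(2*k^2 - 3*k - 8) = 2*(-2*k^4 + 6*k^3 + 31*k^2 + 36*k + 1)/(4*k^4 - 12*k^3 - 23*k^2 + 48*k + 64)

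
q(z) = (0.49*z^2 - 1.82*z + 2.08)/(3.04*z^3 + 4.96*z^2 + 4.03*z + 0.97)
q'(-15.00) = -0.00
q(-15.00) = -0.02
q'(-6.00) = -0.02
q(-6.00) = -0.06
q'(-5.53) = -0.02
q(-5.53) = -0.07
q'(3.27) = 0.00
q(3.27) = 0.01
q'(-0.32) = -641.18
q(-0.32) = 30.59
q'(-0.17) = -41.49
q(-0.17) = 5.82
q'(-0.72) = -18.92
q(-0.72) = -7.36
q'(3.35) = 0.00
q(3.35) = 0.01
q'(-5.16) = -0.03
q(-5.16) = -0.08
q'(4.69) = 0.00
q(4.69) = 0.01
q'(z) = (0.98*z - 1.82)/(3.04*z^3 + 4.96*z^2 + 4.03*z + 0.97) + (-9.12*z^2 - 9.92*z - 4.03)*(0.49*z^2 - 1.82*z + 2.08)/(3.04*z^3 + 4.96*z^2 + 4.03*z + 0.97)^2 = (-1.4896*z^4 + 11.0656*z^3 - 7.9677*z^2 - 19.683*z - 10.1478)/(9.2416*z^6 + 30.1568*z^5 + 49.104*z^4 + 45.8752*z^3 + 25.8633*z^2 + 7.8182*z + 0.9409)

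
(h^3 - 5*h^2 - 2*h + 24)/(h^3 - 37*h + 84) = (h + 2)/(h + 7)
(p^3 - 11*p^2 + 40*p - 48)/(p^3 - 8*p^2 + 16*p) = (p - 3)/p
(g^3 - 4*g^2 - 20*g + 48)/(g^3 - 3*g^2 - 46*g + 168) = (g^2 + 2*g - 8)/(g^2 + 3*g - 28)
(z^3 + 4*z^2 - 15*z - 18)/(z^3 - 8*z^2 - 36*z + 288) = (z^2 - 2*z - 3)/(z^2 - 14*z + 48)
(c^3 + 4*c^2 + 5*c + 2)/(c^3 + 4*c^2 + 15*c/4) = 4*(c^3 + 4*c^2 + 5*c + 2)/(c*(4*c^2 + 16*c + 15))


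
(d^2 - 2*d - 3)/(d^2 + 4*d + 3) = (d - 3)/(d + 3)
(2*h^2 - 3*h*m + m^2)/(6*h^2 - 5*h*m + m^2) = (h - m)/(3*h - m)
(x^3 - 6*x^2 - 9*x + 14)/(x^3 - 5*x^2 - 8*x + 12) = (x - 7)/(x - 6)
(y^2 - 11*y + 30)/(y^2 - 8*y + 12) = (y - 5)/(y - 2)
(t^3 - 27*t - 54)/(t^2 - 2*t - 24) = (t^2 + 6*t + 9)/(t + 4)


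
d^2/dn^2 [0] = 0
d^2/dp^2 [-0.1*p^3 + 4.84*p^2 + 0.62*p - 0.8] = 9.68 - 0.6*p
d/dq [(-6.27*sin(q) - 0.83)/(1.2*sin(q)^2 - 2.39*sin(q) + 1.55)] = (7.524*sin(q)^2 + 1.992*sin(q) - 11.7022)*cos(q)/(1.44*sin(q)^4 - 5.736*sin(q)^3 + 9.4321*sin(q)^2 - 7.409*sin(q) + 2.4025)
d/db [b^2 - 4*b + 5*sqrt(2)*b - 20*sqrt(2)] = 2*b - 4 + 5*sqrt(2)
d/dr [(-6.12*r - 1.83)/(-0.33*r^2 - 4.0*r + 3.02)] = (2.0196*r^2 + 24.48*r - (0.66*r + 4.0)*(6.12*r + 1.83) - 18.4824)/(0.33*r^2 + 4.0*r - 3.02)^2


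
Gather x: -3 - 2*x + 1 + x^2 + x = x^2 - x - 2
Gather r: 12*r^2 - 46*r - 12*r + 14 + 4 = 12*r^2 - 58*r + 18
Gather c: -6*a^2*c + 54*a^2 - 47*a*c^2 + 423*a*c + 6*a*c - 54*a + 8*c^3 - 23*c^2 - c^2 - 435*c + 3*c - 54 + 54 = 54*a^2 - 54*a + 8*c^3 + c^2*(-47*a - 24) + c*(-6*a^2 + 429*a - 432)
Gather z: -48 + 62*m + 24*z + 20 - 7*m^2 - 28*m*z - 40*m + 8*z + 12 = -7*m^2 + 22*m + z*(32 - 28*m) - 16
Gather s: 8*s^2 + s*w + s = 8*s^2 + s*(w + 1)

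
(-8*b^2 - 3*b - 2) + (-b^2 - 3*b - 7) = -9*b^2 - 6*b - 9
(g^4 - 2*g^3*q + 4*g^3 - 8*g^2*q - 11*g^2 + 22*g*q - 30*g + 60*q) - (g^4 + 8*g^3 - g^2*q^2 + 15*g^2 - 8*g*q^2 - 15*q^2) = -2*g^3*q - 4*g^3 + g^2*q^2 - 8*g^2*q - 26*g^2 + 8*g*q^2 + 22*g*q - 30*g + 15*q^2 + 60*q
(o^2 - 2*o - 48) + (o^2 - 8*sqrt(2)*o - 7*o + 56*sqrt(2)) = 2*o^2 - 8*sqrt(2)*o - 9*o - 48 + 56*sqrt(2)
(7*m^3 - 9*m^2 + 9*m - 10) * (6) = 42*m^3 - 54*m^2 + 54*m - 60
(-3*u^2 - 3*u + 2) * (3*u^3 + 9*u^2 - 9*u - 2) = -9*u^5 - 36*u^4 + 6*u^3 + 51*u^2 - 12*u - 4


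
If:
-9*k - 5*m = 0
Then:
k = -5*m/9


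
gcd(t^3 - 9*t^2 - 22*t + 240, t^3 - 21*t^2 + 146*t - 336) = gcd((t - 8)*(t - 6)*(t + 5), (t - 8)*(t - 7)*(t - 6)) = t^2 - 14*t + 48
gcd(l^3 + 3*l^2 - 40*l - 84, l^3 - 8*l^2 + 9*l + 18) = l - 6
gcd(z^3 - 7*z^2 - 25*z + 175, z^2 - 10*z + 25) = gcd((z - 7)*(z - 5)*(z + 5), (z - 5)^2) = z - 5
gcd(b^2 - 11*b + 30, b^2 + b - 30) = b - 5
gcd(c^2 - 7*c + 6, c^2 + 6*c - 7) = c - 1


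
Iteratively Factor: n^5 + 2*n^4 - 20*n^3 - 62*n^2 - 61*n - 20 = (n - 5)*(n^4 + 7*n^3 + 15*n^2 + 13*n + 4) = (n - 5)*(n + 1)*(n^3 + 6*n^2 + 9*n + 4) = (n - 5)*(n + 1)^2*(n^2 + 5*n + 4) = (n - 5)*(n + 1)^2*(n + 4)*(n + 1)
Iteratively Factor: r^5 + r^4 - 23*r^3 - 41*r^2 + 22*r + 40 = (r - 5)*(r^4 + 6*r^3 + 7*r^2 - 6*r - 8) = (r - 5)*(r + 2)*(r^3 + 4*r^2 - r - 4) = (r - 5)*(r + 2)*(r + 4)*(r^2 - 1) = (r - 5)*(r + 1)*(r + 2)*(r + 4)*(r - 1)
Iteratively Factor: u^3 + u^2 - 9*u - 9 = (u + 1)*(u^2 - 9) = (u + 1)*(u + 3)*(u - 3)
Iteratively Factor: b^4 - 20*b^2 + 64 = (b - 2)*(b^3 + 2*b^2 - 16*b - 32) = (b - 4)*(b - 2)*(b^2 + 6*b + 8) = (b - 4)*(b - 2)*(b + 4)*(b + 2)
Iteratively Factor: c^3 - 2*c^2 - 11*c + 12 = (c + 3)*(c^2 - 5*c + 4) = (c - 4)*(c + 3)*(c - 1)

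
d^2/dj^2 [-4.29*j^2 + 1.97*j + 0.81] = -8.58000000000000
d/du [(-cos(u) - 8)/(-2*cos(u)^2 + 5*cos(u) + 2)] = (32*cos(u) + cos(2*u) - 37)*sin(u)/(2*sin(u)^2 + 5*cos(u))^2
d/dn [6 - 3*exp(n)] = -3*exp(n)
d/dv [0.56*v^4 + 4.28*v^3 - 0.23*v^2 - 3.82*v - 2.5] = 2.24*v^3 + 12.84*v^2 - 0.46*v - 3.82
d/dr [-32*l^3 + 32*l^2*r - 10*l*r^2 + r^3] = 32*l^2 - 20*l*r + 3*r^2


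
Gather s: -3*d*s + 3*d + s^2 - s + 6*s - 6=3*d + s^2 + s*(5 - 3*d) - 6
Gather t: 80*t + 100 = 80*t + 100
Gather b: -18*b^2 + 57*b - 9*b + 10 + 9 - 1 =-18*b^2 + 48*b + 18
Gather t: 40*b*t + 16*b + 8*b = 40*b*t + 24*b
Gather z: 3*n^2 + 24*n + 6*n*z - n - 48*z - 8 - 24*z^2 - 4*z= 3*n^2 + 23*n - 24*z^2 + z*(6*n - 52) - 8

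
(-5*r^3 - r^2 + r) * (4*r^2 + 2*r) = -20*r^5 - 14*r^4 + 2*r^3 + 2*r^2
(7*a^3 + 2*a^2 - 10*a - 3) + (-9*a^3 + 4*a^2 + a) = -2*a^3 + 6*a^2 - 9*a - 3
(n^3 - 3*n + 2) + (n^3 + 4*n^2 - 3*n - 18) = 2*n^3 + 4*n^2 - 6*n - 16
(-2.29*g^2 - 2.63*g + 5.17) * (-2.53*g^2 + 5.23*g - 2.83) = 5.7937*g^4 - 5.3228*g^3 - 20.3543*g^2 + 34.482*g - 14.6311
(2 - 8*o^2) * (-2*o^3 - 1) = 16*o^5 - 4*o^3 + 8*o^2 - 2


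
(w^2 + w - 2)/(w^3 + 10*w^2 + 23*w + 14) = (w - 1)/(w^2 + 8*w + 7)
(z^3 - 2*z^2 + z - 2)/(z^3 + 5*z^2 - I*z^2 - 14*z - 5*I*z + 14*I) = (z + I)/(z + 7)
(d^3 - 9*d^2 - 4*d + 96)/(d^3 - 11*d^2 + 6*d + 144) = (d - 4)/(d - 6)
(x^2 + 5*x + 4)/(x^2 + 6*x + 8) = (x + 1)/(x + 2)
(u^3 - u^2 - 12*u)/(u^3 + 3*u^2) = (u - 4)/u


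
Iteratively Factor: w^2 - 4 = (w + 2)*(w - 2)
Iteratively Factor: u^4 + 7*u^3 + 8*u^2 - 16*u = (u + 4)*(u^3 + 3*u^2 - 4*u) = (u - 1)*(u + 4)*(u^2 + 4*u) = u*(u - 1)*(u + 4)*(u + 4)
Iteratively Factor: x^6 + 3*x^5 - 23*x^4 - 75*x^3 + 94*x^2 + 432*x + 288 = (x + 3)*(x^5 - 23*x^3 - 6*x^2 + 112*x + 96) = (x - 4)*(x + 3)*(x^4 + 4*x^3 - 7*x^2 - 34*x - 24) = (x - 4)*(x + 2)*(x + 3)*(x^3 + 2*x^2 - 11*x - 12) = (x - 4)*(x + 1)*(x + 2)*(x + 3)*(x^2 + x - 12) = (x - 4)*(x + 1)*(x + 2)*(x + 3)*(x + 4)*(x - 3)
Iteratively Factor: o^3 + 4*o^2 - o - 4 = (o + 1)*(o^2 + 3*o - 4) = (o + 1)*(o + 4)*(o - 1)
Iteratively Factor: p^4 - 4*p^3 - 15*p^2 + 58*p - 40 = (p - 1)*(p^3 - 3*p^2 - 18*p + 40) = (p - 5)*(p - 1)*(p^2 + 2*p - 8) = (p - 5)*(p - 2)*(p - 1)*(p + 4)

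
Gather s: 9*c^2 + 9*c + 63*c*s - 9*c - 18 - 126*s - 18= 9*c^2 + s*(63*c - 126) - 36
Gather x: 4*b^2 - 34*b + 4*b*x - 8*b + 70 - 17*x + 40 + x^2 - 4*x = 4*b^2 - 42*b + x^2 + x*(4*b - 21) + 110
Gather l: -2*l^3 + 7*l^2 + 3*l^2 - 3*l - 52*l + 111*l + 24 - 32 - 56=-2*l^3 + 10*l^2 + 56*l - 64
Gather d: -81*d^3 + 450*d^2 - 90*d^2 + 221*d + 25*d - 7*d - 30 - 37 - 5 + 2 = -81*d^3 + 360*d^2 + 239*d - 70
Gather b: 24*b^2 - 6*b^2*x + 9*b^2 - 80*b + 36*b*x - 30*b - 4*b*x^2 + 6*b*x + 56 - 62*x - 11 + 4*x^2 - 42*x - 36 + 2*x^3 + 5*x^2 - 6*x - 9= b^2*(33 - 6*x) + b*(-4*x^2 + 42*x - 110) + 2*x^3 + 9*x^2 - 110*x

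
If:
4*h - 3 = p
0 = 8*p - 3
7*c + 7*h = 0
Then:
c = -27/32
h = 27/32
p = 3/8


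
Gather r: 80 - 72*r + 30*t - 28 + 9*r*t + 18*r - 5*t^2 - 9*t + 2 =r*(9*t - 54) - 5*t^2 + 21*t + 54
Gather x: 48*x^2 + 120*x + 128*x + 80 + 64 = 48*x^2 + 248*x + 144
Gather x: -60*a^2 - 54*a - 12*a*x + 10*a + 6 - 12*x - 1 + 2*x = -60*a^2 - 44*a + x*(-12*a - 10) + 5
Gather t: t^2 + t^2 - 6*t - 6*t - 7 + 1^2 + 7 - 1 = 2*t^2 - 12*t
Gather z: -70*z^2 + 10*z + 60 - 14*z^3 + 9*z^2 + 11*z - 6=-14*z^3 - 61*z^2 + 21*z + 54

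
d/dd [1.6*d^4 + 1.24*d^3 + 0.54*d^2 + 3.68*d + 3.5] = 6.4*d^3 + 3.72*d^2 + 1.08*d + 3.68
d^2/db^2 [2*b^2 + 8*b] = 4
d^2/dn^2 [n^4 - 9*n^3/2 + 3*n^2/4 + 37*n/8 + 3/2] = 12*n^2 - 27*n + 3/2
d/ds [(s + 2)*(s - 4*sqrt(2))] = 2*s - 4*sqrt(2) + 2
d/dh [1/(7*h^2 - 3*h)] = (3 - 14*h)/(h^2*(7*h - 3)^2)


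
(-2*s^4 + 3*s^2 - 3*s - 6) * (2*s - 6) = -4*s^5 + 12*s^4 + 6*s^3 - 24*s^2 + 6*s + 36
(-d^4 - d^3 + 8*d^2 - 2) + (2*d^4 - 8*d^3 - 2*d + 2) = d^4 - 9*d^3 + 8*d^2 - 2*d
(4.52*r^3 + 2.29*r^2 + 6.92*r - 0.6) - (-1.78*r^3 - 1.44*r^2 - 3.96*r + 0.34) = 6.3*r^3 + 3.73*r^2 + 10.88*r - 0.94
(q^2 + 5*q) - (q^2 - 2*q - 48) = 7*q + 48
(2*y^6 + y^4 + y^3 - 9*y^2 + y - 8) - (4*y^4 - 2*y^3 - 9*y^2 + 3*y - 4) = 2*y^6 - 3*y^4 + 3*y^3 - 2*y - 4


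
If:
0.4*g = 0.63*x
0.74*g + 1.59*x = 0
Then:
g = 0.00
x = 0.00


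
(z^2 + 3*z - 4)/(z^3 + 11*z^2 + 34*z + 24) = (z - 1)/(z^2 + 7*z + 6)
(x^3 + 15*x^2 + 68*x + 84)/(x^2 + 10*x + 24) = (x^2 + 9*x + 14)/(x + 4)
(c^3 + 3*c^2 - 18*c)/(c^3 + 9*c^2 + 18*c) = (c - 3)/(c + 3)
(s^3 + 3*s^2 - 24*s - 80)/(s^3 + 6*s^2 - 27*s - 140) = (s + 4)/(s + 7)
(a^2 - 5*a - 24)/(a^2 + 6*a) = (a^2 - 5*a - 24)/(a*(a + 6))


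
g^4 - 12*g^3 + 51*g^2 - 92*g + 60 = (g - 5)*(g - 3)*(g - 2)^2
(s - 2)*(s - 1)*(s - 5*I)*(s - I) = s^4 - 3*s^3 - 6*I*s^3 - 3*s^2 + 18*I*s^2 + 15*s - 12*I*s - 10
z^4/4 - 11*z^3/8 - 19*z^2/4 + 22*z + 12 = (z/4 + 1)*(z - 6)*(z - 4)*(z + 1/2)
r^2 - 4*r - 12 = (r - 6)*(r + 2)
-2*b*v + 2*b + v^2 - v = (-2*b + v)*(v - 1)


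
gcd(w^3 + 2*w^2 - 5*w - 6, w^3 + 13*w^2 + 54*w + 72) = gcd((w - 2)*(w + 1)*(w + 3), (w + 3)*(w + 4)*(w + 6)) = w + 3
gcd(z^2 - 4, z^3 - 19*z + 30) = z - 2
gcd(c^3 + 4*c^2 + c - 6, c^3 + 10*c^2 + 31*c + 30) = c^2 + 5*c + 6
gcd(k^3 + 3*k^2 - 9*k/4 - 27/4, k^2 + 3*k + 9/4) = k + 3/2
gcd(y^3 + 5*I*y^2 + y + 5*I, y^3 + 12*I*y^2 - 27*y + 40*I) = y^2 + 4*I*y + 5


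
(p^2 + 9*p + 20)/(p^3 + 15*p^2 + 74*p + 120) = 1/(p + 6)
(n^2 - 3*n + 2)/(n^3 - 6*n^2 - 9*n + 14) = (n - 2)/(n^2 - 5*n - 14)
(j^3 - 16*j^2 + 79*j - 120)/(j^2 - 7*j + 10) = (j^2 - 11*j + 24)/(j - 2)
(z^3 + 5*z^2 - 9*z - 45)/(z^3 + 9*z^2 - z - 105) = (z + 3)/(z + 7)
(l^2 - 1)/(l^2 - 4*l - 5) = (l - 1)/(l - 5)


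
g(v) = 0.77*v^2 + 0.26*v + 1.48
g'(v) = 1.54*v + 0.26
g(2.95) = 8.95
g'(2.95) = 4.80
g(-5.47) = 23.10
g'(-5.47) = -8.16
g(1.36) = 3.26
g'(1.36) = 2.35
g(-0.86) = 1.83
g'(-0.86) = -1.06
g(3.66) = 12.75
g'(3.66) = 5.90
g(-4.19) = 13.91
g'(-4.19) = -6.19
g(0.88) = 2.31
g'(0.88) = 1.62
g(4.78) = 20.32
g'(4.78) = 7.62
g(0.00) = 1.48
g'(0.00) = 0.26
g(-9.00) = 61.51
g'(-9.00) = -13.60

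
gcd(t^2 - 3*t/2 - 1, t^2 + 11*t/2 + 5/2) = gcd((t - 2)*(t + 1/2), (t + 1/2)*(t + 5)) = t + 1/2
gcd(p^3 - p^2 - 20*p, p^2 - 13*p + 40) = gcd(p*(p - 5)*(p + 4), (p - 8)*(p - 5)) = p - 5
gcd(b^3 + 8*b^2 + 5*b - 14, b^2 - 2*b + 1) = b - 1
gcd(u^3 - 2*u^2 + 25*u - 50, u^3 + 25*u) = u^2 + 25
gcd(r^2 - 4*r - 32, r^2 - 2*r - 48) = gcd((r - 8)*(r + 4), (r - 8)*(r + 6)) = r - 8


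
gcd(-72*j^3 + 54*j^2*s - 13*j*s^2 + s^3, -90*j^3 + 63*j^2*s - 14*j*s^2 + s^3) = 18*j^2 - 9*j*s + s^2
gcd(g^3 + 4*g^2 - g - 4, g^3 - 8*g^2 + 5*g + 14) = g + 1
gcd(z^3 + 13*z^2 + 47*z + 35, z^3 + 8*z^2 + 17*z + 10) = z^2 + 6*z + 5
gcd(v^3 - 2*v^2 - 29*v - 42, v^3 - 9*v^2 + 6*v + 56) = v^2 - 5*v - 14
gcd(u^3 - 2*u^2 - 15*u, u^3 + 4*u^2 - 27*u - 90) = u^2 - 2*u - 15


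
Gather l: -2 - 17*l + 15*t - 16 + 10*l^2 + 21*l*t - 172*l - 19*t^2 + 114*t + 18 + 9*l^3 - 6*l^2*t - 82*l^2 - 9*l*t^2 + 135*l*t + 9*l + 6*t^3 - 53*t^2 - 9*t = 9*l^3 + l^2*(-6*t - 72) + l*(-9*t^2 + 156*t - 180) + 6*t^3 - 72*t^2 + 120*t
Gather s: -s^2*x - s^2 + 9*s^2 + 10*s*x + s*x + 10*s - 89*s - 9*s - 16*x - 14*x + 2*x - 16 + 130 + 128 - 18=s^2*(8 - x) + s*(11*x - 88) - 28*x + 224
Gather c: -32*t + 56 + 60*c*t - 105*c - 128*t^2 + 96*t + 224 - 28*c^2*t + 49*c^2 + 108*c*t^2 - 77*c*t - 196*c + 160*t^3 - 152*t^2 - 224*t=c^2*(49 - 28*t) + c*(108*t^2 - 17*t - 301) + 160*t^3 - 280*t^2 - 160*t + 280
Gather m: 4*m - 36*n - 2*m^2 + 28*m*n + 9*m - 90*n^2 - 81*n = -2*m^2 + m*(28*n + 13) - 90*n^2 - 117*n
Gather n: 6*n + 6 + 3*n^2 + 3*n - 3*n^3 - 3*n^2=-3*n^3 + 9*n + 6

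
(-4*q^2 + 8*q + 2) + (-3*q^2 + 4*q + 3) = -7*q^2 + 12*q + 5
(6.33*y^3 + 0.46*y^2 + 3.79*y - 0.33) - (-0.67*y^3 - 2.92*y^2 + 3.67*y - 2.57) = 7.0*y^3 + 3.38*y^2 + 0.12*y + 2.24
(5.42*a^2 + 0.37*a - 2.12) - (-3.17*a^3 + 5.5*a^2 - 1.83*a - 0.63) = 3.17*a^3 - 0.0800000000000001*a^2 + 2.2*a - 1.49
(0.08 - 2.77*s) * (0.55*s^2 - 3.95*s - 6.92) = -1.5235*s^3 + 10.9855*s^2 + 18.8524*s - 0.5536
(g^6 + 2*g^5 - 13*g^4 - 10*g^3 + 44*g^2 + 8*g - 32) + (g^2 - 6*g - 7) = g^6 + 2*g^5 - 13*g^4 - 10*g^3 + 45*g^2 + 2*g - 39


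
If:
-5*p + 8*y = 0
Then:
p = 8*y/5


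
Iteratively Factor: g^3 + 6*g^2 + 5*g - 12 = (g - 1)*(g^2 + 7*g + 12) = (g - 1)*(g + 4)*(g + 3)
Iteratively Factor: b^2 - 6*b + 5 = (b - 1)*(b - 5)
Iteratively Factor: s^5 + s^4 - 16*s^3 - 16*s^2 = (s)*(s^4 + s^3 - 16*s^2 - 16*s) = s*(s - 4)*(s^3 + 5*s^2 + 4*s) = s^2*(s - 4)*(s^2 + 5*s + 4) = s^2*(s - 4)*(s + 1)*(s + 4)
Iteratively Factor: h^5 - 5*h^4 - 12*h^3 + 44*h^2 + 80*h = (h - 5)*(h^4 - 12*h^2 - 16*h) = (h - 5)*(h + 2)*(h^3 - 2*h^2 - 8*h) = (h - 5)*(h + 2)^2*(h^2 - 4*h) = h*(h - 5)*(h + 2)^2*(h - 4)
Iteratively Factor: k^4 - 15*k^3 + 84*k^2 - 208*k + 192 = (k - 4)*(k^3 - 11*k^2 + 40*k - 48) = (k - 4)*(k - 3)*(k^2 - 8*k + 16) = (k - 4)^2*(k - 3)*(k - 4)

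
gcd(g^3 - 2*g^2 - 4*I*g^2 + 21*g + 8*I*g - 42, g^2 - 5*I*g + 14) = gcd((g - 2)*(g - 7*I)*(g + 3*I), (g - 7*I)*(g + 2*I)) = g - 7*I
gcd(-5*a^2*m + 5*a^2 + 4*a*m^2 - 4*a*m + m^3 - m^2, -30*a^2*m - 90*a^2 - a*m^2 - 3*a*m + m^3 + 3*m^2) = 5*a + m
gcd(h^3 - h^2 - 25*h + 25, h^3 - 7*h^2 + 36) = 1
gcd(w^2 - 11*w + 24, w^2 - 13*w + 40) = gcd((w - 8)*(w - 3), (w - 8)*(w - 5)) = w - 8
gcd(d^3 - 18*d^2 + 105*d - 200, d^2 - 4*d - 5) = d - 5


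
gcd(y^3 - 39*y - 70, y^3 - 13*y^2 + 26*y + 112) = y^2 - 5*y - 14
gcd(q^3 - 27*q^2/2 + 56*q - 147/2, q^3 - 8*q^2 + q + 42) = q^2 - 10*q + 21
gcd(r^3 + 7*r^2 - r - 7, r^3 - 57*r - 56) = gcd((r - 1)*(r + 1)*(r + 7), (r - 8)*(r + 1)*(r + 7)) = r^2 + 8*r + 7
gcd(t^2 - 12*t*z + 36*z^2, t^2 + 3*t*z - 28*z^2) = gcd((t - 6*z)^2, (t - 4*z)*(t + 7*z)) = 1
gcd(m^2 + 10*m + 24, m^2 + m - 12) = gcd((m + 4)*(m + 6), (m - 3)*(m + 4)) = m + 4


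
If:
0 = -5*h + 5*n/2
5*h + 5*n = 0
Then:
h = 0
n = 0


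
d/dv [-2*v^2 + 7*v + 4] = 7 - 4*v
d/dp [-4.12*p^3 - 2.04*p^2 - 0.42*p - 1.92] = -12.36*p^2 - 4.08*p - 0.42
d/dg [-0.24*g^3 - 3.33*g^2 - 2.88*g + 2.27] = -0.72*g^2 - 6.66*g - 2.88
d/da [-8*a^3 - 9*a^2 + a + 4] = -24*a^2 - 18*a + 1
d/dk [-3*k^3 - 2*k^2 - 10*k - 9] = -9*k^2 - 4*k - 10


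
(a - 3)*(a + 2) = a^2 - a - 6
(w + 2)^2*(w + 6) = w^3 + 10*w^2 + 28*w + 24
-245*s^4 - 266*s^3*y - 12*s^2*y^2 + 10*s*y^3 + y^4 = (-5*s + y)*(s + y)*(7*s + y)^2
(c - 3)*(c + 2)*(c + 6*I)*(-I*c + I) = -I*c^4 + 6*c^3 + 2*I*c^3 - 12*c^2 + 5*I*c^2 - 30*c - 6*I*c + 36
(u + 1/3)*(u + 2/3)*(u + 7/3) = u^3 + 10*u^2/3 + 23*u/9 + 14/27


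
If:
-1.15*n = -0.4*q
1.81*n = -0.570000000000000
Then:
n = -0.31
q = -0.91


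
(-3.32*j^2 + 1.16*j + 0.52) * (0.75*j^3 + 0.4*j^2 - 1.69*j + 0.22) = -2.49*j^5 - 0.458*j^4 + 6.4648*j^3 - 2.4828*j^2 - 0.6236*j + 0.1144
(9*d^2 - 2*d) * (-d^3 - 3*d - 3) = -9*d^5 + 2*d^4 - 27*d^3 - 21*d^2 + 6*d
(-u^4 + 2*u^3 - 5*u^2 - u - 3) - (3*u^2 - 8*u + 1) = -u^4 + 2*u^3 - 8*u^2 + 7*u - 4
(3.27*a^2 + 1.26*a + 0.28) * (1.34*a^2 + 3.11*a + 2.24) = 4.3818*a^4 + 11.8581*a^3 + 11.6186*a^2 + 3.6932*a + 0.6272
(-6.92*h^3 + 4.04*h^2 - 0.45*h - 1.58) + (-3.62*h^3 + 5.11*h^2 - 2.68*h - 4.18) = -10.54*h^3 + 9.15*h^2 - 3.13*h - 5.76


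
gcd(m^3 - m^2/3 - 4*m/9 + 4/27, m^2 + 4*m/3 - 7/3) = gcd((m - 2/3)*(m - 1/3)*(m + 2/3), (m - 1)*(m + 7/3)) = 1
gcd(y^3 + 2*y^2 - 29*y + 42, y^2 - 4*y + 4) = y - 2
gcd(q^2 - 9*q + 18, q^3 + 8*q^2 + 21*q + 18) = 1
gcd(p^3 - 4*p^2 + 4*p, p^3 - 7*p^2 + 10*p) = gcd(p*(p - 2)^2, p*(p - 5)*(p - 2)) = p^2 - 2*p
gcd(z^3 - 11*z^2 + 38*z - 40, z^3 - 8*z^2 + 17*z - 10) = z^2 - 7*z + 10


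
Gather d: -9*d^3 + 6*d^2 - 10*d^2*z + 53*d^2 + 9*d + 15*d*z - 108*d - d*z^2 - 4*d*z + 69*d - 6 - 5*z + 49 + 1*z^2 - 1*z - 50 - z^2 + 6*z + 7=-9*d^3 + d^2*(59 - 10*z) + d*(-z^2 + 11*z - 30)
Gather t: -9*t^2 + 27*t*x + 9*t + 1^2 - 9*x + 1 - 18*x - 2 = -9*t^2 + t*(27*x + 9) - 27*x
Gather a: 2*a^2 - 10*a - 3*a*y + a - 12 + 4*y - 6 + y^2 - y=2*a^2 + a*(-3*y - 9) + y^2 + 3*y - 18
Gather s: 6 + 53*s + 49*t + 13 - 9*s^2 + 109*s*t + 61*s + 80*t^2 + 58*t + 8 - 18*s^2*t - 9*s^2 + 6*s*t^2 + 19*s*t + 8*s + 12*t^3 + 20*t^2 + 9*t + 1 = s^2*(-18*t - 18) + s*(6*t^2 + 128*t + 122) + 12*t^3 + 100*t^2 + 116*t + 28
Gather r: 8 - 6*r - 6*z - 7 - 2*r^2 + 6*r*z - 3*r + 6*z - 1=-2*r^2 + r*(6*z - 9)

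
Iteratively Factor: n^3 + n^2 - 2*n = (n)*(n^2 + n - 2) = n*(n + 2)*(n - 1)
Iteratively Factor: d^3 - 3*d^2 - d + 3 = (d - 3)*(d^2 - 1) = (d - 3)*(d - 1)*(d + 1)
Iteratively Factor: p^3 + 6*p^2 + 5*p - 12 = (p + 3)*(p^2 + 3*p - 4) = (p + 3)*(p + 4)*(p - 1)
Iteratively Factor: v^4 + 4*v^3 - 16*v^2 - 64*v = (v + 4)*(v^3 - 16*v) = (v + 4)^2*(v^2 - 4*v) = v*(v + 4)^2*(v - 4)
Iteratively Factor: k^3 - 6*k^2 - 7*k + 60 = (k + 3)*(k^2 - 9*k + 20) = (k - 5)*(k + 3)*(k - 4)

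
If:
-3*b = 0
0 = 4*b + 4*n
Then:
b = 0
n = 0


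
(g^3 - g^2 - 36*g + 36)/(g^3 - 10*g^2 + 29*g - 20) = (g^2 - 36)/(g^2 - 9*g + 20)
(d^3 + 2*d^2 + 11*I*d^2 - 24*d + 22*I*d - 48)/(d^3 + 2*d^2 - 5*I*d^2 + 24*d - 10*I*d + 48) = (d + 8*I)/(d - 8*I)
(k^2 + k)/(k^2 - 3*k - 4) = k/(k - 4)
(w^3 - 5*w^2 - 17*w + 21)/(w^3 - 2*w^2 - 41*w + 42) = (w + 3)/(w + 6)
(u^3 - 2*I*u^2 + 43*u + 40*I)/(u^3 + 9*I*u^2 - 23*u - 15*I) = (u - 8*I)/(u + 3*I)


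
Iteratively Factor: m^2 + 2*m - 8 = (m + 4)*(m - 2)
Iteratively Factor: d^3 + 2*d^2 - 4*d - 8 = (d + 2)*(d^2 - 4) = (d - 2)*(d + 2)*(d + 2)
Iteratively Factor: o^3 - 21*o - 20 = (o + 4)*(o^2 - 4*o - 5) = (o - 5)*(o + 4)*(o + 1)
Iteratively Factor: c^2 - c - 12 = (c + 3)*(c - 4)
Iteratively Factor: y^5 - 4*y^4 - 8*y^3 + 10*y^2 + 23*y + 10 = (y - 5)*(y^4 + y^3 - 3*y^2 - 5*y - 2) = (y - 5)*(y + 1)*(y^3 - 3*y - 2) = (y - 5)*(y - 2)*(y + 1)*(y^2 + 2*y + 1) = (y - 5)*(y - 2)*(y + 1)^2*(y + 1)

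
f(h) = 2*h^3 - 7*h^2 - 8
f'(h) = 6*h^2 - 14*h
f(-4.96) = -424.26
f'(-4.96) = 217.05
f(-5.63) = -586.79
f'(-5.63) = 269.00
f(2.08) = -20.29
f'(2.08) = -3.16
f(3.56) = -6.48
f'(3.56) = 26.20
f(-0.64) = -11.39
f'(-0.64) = 11.42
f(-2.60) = -90.47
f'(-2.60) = 76.96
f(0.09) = -8.06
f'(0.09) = -1.21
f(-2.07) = -55.73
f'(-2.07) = 54.69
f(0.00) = -8.00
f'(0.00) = 0.00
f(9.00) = 883.00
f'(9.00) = 360.00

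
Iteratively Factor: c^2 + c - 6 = (c - 2)*(c + 3)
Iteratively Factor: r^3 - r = (r - 1)*(r^2 + r) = r*(r - 1)*(r + 1)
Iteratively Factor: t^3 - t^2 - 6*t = (t + 2)*(t^2 - 3*t) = t*(t + 2)*(t - 3)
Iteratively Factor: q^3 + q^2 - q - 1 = (q + 1)*(q^2 - 1) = (q + 1)^2*(q - 1)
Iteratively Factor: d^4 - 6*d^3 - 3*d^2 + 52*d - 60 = (d + 3)*(d^3 - 9*d^2 + 24*d - 20) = (d - 5)*(d + 3)*(d^2 - 4*d + 4) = (d - 5)*(d - 2)*(d + 3)*(d - 2)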